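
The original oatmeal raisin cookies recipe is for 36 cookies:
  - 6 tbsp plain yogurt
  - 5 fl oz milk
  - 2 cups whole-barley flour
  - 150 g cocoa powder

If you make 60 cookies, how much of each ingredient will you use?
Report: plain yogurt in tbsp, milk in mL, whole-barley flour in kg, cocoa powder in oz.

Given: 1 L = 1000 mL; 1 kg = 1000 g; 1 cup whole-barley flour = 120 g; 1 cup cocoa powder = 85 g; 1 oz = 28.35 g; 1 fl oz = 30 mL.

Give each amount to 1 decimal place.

plain yogurt: 10.0 tbsp; milk: 250.0 mL; whole-barley flour: 0.4 kg; cocoa powder: 8.8 oz

Scaling factor: 60/36 = 5/3.
plain yogurt: 6 tbsp × 5/3 = 10.0 tbsp
milk: 5 fl oz × 5/3 × 30 mL/fl oz = 250.0 mL
whole-barley flour: 2 cup × 5/3 × 120 g/cup ÷ 1000 g/kg = 0.4 kg
cocoa powder: 150 g × 5/3 ÷ 28.35 g/oz ≈ 8.8 oz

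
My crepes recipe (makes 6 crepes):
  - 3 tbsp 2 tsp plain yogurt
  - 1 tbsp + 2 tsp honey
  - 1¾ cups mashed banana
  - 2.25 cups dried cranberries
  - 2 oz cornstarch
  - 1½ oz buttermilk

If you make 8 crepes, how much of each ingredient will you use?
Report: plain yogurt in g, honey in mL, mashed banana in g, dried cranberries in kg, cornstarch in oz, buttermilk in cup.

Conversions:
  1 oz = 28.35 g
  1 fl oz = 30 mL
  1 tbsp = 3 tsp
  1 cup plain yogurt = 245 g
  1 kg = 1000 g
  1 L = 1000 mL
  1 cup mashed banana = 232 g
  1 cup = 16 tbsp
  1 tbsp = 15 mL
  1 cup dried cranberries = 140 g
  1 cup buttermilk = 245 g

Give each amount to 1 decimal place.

Scaling factor: 8/6 = 4/3.
plain yogurt: (3 tbsp + 2 tsp = 11/3 tbsp) × 4/3 ÷ 16 tbsp/cup × 245 g/cup ≈ 74.9 g
honey: (1 tbsp + 2 tsp = 5/3 tbsp) × 4/3 × 15 mL/tbsp ≈ 33.3 mL
mashed banana: 1.75 cup × 4/3 × 232 g/cup ≈ 541.3 g
dried cranberries: 2.25 cup × 4/3 × 140 g/cup ÷ 1000 g/kg ≈ 0.4 kg
cornstarch: 2 oz × 4/3 ≈ 2.7 oz
buttermilk: 1.5 oz × 4/3 × 28.35 g/oz ÷ 245 g/cup ≈ 0.2 cup

plain yogurt: 74.9 g; honey: 33.3 mL; mashed banana: 541.3 g; dried cranberries: 0.4 kg; cornstarch: 2.7 oz; buttermilk: 0.2 cup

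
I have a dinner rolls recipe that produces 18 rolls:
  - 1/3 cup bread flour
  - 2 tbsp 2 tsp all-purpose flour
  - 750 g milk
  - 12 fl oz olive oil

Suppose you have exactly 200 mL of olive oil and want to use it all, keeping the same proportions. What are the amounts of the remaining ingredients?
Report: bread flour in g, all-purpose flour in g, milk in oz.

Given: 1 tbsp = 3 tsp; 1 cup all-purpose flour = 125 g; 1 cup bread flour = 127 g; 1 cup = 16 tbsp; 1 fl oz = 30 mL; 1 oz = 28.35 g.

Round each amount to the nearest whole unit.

bread flour: 24 g; all-purpose flour: 12 g; milk: 15 oz

The original recipe has 360 mL of olive oil, so the scaling factor is 200 ÷ 360 = 5/9.
bread flour: 1/3 cup × 5/9 × 127 g/cup ≈ 24 g
all-purpose flour: (2 tbsp + 2 tsp = 8/3 tbsp) × 5/9 ÷ 16 tbsp/cup × 125 g/cup ≈ 12 g
milk: 750 g × 5/9 ÷ 28.35 g/oz ≈ 15 oz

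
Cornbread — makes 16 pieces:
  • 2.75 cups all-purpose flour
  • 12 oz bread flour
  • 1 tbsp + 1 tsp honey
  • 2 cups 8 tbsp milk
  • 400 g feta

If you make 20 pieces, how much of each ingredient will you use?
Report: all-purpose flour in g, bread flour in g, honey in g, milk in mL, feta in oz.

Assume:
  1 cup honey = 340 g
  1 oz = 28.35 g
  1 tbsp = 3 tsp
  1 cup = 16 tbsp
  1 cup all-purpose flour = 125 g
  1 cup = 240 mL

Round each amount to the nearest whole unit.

all-purpose flour: 430 g; bread flour: 425 g; honey: 35 g; milk: 750 mL; feta: 18 oz

Scaling factor: 20/16 = 5/4 = 1.25.
all-purpose flour: 2.75 cup × 5/4 × 125 g/cup ≈ 430 g
bread flour: 12 oz × 5/4 × 28.35 g/oz ≈ 425 g
honey: (1 tbsp + 1 tsp = 4/3 tbsp) × 5/4 ÷ 16 tbsp/cup × 340 g/cup ≈ 35 g
milk: (2 cup + 8 tbsp = 2.5 cup) × 5/4 × 240 mL/cup = 750 mL
feta: 400 g × 5/4 ÷ 28.35 g/oz ≈ 18 oz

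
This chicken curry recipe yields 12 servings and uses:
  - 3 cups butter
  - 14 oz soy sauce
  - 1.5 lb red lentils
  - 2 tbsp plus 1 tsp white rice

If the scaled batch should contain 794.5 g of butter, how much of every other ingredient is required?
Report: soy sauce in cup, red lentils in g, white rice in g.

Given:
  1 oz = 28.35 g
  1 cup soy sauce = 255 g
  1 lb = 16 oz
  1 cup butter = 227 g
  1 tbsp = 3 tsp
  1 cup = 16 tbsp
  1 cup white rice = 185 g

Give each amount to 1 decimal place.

soy sauce: 1.8 cup; red lentils: 793.8 g; white rice: 31.5 g

The original recipe has 681 g of butter, so the scaling factor is 794.5 ÷ 681 = 7/6.
soy sauce: 14 oz × 7/6 × 28.35 g/oz ÷ 255 g/cup ≈ 1.8 cup
red lentils: 1.5 lb × 7/6 × 16 oz/lb × 28.35 g/oz = 793.8 g
white rice: (2 tbsp + 1 tsp = 7/3 tbsp) × 7/6 ÷ 16 tbsp/cup × 185 g/cup ≈ 31.5 g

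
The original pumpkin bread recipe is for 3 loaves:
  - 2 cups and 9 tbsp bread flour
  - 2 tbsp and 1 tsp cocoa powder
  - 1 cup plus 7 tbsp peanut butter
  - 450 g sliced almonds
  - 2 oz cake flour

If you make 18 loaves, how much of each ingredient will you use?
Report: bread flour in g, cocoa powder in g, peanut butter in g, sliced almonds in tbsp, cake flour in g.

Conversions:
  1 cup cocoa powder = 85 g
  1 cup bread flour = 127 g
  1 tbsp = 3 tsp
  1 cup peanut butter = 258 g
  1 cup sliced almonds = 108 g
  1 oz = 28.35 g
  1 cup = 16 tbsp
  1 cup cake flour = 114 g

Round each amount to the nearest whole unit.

bread flour: 1953 g; cocoa powder: 74 g; peanut butter: 2225 g; sliced almonds: 400 tbsp; cake flour: 340 g

Scaling factor: 18/3 = 6.
bread flour: (2 cup + 9 tbsp = 2.5625 cup) × 6 × 127 g/cup ≈ 1953 g
cocoa powder: (2 tbsp + 1 tsp = 7/3 tbsp) × 6 ÷ 16 tbsp/cup × 85 g/cup ≈ 74 g
peanut butter: (1 cup + 7 tbsp = 1.4375 cup) × 6 × 258 g/cup ≈ 2225 g
sliced almonds: 450 g × 6 ÷ 108 g/cup × 16 tbsp/cup = 400 tbsp
cake flour: 2 oz × 6 × 28.35 g/oz ≈ 340 g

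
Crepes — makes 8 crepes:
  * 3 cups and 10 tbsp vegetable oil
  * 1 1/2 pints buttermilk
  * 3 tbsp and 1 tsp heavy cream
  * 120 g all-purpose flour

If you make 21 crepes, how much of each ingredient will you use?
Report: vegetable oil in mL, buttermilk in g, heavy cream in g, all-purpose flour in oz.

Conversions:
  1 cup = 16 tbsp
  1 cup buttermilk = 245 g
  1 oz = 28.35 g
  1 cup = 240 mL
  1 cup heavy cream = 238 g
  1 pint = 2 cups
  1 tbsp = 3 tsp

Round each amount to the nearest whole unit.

Scaling factor: 21/8 = 2.625.
vegetable oil: (3 cup + 10 tbsp = 3.625 cup) × 21/8 × 240 mL/cup ≈ 2284 mL
buttermilk: 1.5 pint × 21/8 × 2 cup/pint × 245 g/cup ≈ 1929 g
heavy cream: (3 tbsp + 1 tsp = 10/3 tbsp) × 21/8 ÷ 16 tbsp/cup × 238 g/cup ≈ 130 g
all-purpose flour: 120 g × 21/8 ÷ 28.35 g/oz ≈ 11 oz

vegetable oil: 2284 mL; buttermilk: 1929 g; heavy cream: 130 g; all-purpose flour: 11 oz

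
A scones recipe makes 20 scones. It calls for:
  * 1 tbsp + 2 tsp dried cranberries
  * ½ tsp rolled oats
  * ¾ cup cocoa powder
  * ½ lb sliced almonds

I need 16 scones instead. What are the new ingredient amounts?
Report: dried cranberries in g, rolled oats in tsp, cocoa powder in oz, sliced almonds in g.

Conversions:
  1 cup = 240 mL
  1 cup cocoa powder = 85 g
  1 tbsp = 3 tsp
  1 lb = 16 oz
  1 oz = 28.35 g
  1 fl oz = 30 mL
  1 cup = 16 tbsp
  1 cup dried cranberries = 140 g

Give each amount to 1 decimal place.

dried cranberries: 11.7 g; rolled oats: 0.4 tsp; cocoa powder: 1.8 oz; sliced almonds: 181.4 g

Scaling factor: 16/20 = 4/5 = 0.8.
dried cranberries: (1 tbsp + 2 tsp = 5/3 tbsp) × 4/5 ÷ 16 tbsp/cup × 140 g/cup ≈ 11.7 g
rolled oats: 0.5 tsp × 4/5 = 0.4 tsp
cocoa powder: 0.75 cup × 4/5 × 85 g/cup ÷ 28.35 g/oz ≈ 1.8 oz
sliced almonds: 0.5 lb × 4/5 × 16 oz/lb × 28.35 g/oz ≈ 181.4 g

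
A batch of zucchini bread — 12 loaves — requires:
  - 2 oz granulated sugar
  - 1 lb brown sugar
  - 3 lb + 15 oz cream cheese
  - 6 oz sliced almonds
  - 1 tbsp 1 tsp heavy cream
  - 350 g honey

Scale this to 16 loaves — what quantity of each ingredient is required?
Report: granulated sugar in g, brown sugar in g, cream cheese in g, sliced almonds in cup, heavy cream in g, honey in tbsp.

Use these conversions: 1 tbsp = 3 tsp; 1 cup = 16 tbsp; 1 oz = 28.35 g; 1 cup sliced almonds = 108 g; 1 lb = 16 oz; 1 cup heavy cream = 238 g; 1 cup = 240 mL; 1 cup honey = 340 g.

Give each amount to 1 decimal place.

granulated sugar: 75.6 g; brown sugar: 604.8 g; cream cheese: 2381.4 g; sliced almonds: 2.1 cup; heavy cream: 26.4 g; honey: 22.0 tbsp

Scaling factor: 16/12 = 4/3.
granulated sugar: 2 oz × 4/3 × 28.35 g/oz = 75.6 g
brown sugar: 1 lb × 4/3 × 16 oz/lb × 28.35 g/oz = 604.8 g
cream cheese: (3 lb + 15 oz = 3.9375 lb) × 4/3 × 16 oz/lb × 28.35 g/oz = 2381.4 g
sliced almonds: 6 oz × 4/3 × 28.35 g/oz ÷ 108 g/cup = 2.1 cup
heavy cream: (1 tbsp + 1 tsp = 4/3 tbsp) × 4/3 ÷ 16 tbsp/cup × 238 g/cup ≈ 26.4 g
honey: 350 g × 4/3 ÷ 340 g/cup × 16 tbsp/cup ≈ 22.0 tbsp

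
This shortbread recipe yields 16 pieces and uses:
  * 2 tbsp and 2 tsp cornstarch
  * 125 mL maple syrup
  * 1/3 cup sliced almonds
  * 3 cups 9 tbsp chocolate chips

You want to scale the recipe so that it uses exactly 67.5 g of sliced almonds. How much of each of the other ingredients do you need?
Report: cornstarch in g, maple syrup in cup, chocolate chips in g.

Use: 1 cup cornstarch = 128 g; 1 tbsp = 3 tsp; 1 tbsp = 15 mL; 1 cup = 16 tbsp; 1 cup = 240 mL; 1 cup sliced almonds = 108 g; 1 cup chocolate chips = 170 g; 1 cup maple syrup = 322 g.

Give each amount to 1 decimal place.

The original recipe has 36 g of sliced almonds, so the scaling factor is 67.5 ÷ 36 = 15/8 = 1.875.
cornstarch: (2 tbsp + 2 tsp = 8/3 tbsp) × 15/8 ÷ 16 tbsp/cup × 128 g/cup = 40.0 g
maple syrup: 125 mL × 15/8 ÷ 240 mL/cup ≈ 1.0 cup
chocolate chips: (3 cup + 9 tbsp = 3.5625 cup) × 15/8 × 170 g/cup ≈ 1135.5 g

cornstarch: 40.0 g; maple syrup: 1.0 cup; chocolate chips: 1135.5 g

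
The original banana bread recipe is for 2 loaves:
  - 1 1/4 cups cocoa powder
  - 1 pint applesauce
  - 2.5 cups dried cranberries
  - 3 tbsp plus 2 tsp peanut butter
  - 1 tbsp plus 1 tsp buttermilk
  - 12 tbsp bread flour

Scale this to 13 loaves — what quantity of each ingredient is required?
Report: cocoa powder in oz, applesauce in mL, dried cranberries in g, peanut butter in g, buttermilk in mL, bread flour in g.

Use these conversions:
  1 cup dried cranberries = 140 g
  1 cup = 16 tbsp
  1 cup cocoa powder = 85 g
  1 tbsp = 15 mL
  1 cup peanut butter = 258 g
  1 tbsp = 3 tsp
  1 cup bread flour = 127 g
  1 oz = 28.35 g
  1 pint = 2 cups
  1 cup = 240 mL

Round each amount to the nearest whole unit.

Scaling factor: 13/2 = 6.5.
cocoa powder: 1.25 cup × 13/2 × 85 g/cup ÷ 28.35 g/oz ≈ 24 oz
applesauce: 1 pint × 13/2 × 2 cup/pint × 240 mL/cup = 3120 mL
dried cranberries: 2.5 cup × 13/2 × 140 g/cup = 2275 g
peanut butter: (3 tbsp + 2 tsp = 11/3 tbsp) × 13/2 ÷ 16 tbsp/cup × 258 g/cup ≈ 384 g
buttermilk: (1 tbsp + 1 tsp = 4/3 tbsp) × 13/2 × 15 mL/tbsp = 130 mL
bread flour: 12 tbsp × 13/2 ÷ 16 tbsp/cup × 127 g/cup ≈ 619 g

cocoa powder: 24 oz; applesauce: 3120 mL; dried cranberries: 2275 g; peanut butter: 384 g; buttermilk: 130 mL; bread flour: 619 g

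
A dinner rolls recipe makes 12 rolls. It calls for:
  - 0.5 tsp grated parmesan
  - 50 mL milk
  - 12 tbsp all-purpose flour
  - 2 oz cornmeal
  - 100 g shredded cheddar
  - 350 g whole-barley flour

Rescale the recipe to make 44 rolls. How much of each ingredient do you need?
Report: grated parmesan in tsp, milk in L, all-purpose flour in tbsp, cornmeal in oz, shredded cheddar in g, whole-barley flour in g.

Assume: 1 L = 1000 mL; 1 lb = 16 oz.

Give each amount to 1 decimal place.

Scaling factor: 44/12 = 11/3.
grated parmesan: 0.5 tsp × 11/3 ≈ 1.8 tsp
milk: 50 mL × 11/3 ÷ 1000 mL/L ≈ 0.2 L
all-purpose flour: 12 tbsp × 11/3 = 44.0 tbsp
cornmeal: 2 oz × 11/3 ≈ 7.3 oz
shredded cheddar: 100 g × 11/3 ≈ 366.7 g
whole-barley flour: 350 g × 11/3 ≈ 1283.3 g

grated parmesan: 1.8 tsp; milk: 0.2 L; all-purpose flour: 44.0 tbsp; cornmeal: 7.3 oz; shredded cheddar: 366.7 g; whole-barley flour: 1283.3 g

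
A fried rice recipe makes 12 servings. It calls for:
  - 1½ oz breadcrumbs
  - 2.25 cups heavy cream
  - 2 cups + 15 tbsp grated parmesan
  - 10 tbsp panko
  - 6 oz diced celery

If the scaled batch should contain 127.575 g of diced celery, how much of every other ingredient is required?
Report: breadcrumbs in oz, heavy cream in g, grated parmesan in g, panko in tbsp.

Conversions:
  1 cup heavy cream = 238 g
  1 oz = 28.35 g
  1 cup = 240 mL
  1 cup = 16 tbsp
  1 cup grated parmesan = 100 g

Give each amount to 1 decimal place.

breadcrumbs: 1.1 oz; heavy cream: 401.6 g; grated parmesan: 220.3 g; panko: 7.5 tbsp

The original recipe has 170.1 g of diced celery, so the scaling factor is 127.575 ÷ 170.1 = 3/4 = 0.75.
breadcrumbs: 1.5 oz × 3/4 ≈ 1.1 oz
heavy cream: 2.25 cup × 3/4 × 238 g/cup ≈ 401.6 g
grated parmesan: (2 cup + 15 tbsp = 2.9375 cup) × 3/4 × 100 g/cup ≈ 220.3 g
panko: 10 tbsp × 3/4 = 7.5 tbsp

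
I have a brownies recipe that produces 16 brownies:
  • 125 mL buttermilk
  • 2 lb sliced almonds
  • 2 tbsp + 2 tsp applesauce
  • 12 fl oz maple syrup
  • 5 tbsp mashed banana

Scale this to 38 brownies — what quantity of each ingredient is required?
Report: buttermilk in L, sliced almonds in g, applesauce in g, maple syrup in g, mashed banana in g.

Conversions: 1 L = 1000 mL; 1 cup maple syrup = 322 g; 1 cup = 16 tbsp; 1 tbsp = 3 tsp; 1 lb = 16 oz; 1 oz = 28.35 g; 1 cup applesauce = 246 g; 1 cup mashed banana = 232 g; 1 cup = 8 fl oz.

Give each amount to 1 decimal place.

buttermilk: 0.3 L; sliced almonds: 2154.6 g; applesauce: 97.4 g; maple syrup: 1147.1 g; mashed banana: 172.2 g

Scaling factor: 38/16 = 19/8 = 2.375.
buttermilk: 125 mL × 19/8 ÷ 1000 mL/L ≈ 0.3 L
sliced almonds: 2 lb × 19/8 × 16 oz/lb × 28.35 g/oz = 2154.6 g
applesauce: (2 tbsp + 2 tsp = 8/3 tbsp) × 19/8 ÷ 16 tbsp/cup × 246 g/cup ≈ 97.4 g
maple syrup: 12 fl oz × 19/8 ÷ 8 fl oz/cup × 322 g/cup ≈ 1147.1 g
mashed banana: 5 tbsp × 19/8 ÷ 16 tbsp/cup × 232 g/cup ≈ 172.2 g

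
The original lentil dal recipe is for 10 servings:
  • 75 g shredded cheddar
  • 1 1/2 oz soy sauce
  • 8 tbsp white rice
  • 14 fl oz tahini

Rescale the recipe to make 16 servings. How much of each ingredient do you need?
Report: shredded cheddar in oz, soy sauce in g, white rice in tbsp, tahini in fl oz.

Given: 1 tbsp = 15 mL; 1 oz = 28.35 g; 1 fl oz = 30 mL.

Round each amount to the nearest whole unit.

Scaling factor: 16/10 = 8/5 = 1.6.
shredded cheddar: 75 g × 8/5 ÷ 28.35 g/oz ≈ 4 oz
soy sauce: 1.5 oz × 8/5 × 28.35 g/oz ≈ 68 g
white rice: 8 tbsp × 8/5 ≈ 13 tbsp
tahini: 14 fl oz × 8/5 ≈ 22 fl oz

shredded cheddar: 4 oz; soy sauce: 68 g; white rice: 13 tbsp; tahini: 22 fl oz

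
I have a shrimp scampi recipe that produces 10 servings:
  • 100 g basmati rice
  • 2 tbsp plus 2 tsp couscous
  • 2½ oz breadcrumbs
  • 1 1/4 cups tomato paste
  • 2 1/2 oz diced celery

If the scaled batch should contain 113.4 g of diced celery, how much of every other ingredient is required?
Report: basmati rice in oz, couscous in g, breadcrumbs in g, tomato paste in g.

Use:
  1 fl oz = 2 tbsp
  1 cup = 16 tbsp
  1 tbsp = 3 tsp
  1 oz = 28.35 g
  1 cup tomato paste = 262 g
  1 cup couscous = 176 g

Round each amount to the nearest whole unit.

The original recipe has 70.875 g of diced celery, so the scaling factor is 113.4 ÷ 70.875 = 8/5 = 1.6.
basmati rice: 100 g × 8/5 ÷ 28.35 g/oz ≈ 6 oz
couscous: (2 tbsp + 2 tsp = 8/3 tbsp) × 8/5 ÷ 16 tbsp/cup × 176 g/cup ≈ 47 g
breadcrumbs: 2.5 oz × 8/5 × 28.35 g/oz ≈ 113 g
tomato paste: 1.25 cup × 8/5 × 262 g/cup = 524 g

basmati rice: 6 oz; couscous: 47 g; breadcrumbs: 113 g; tomato paste: 524 g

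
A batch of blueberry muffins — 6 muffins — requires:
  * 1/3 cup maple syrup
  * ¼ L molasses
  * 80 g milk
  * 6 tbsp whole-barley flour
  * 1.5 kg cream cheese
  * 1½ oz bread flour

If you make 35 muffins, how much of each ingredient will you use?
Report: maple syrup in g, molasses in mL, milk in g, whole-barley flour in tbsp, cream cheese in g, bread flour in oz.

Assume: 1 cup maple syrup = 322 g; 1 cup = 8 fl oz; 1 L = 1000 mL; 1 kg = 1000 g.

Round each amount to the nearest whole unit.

maple syrup: 626 g; molasses: 1458 mL; milk: 467 g; whole-barley flour: 35 tbsp; cream cheese: 8750 g; bread flour: 9 oz

Scaling factor: 35/6.
maple syrup: 1/3 cup × 35/6 × 322 g/cup ≈ 626 g
molasses: 0.25 L × 35/6 × 1000 mL/L ≈ 1458 mL
milk: 80 g × 35/6 ≈ 467 g
whole-barley flour: 6 tbsp × 35/6 = 35 tbsp
cream cheese: 1.5 kg × 35/6 × 1000 g/kg = 8750 g
bread flour: 1.5 oz × 35/6 ≈ 9 oz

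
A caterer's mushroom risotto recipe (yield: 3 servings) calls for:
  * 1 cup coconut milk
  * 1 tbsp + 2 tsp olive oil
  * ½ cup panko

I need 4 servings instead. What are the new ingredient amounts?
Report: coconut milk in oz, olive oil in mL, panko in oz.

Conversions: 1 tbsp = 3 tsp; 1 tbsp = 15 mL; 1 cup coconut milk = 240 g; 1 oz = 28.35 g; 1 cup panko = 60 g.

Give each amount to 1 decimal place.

coconut milk: 11.3 oz; olive oil: 33.3 mL; panko: 1.4 oz

Scaling factor: 4/3.
coconut milk: 1 cup × 4/3 × 240 g/cup ÷ 28.35 g/oz ≈ 11.3 oz
olive oil: (1 tbsp + 2 tsp = 5/3 tbsp) × 4/3 × 15 mL/tbsp ≈ 33.3 mL
panko: 0.5 cup × 4/3 × 60 g/cup ÷ 28.35 g/oz ≈ 1.4 oz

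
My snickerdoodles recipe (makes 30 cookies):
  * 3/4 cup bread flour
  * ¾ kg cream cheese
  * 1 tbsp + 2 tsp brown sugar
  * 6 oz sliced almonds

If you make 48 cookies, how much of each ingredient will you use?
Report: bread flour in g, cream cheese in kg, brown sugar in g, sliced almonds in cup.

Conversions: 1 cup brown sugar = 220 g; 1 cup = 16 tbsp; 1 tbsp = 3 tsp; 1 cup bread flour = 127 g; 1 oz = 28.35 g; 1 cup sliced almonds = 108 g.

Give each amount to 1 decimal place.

bread flour: 152.4 g; cream cheese: 1.2 kg; brown sugar: 36.7 g; sliced almonds: 2.5 cup

Scaling factor: 48/30 = 8/5 = 1.6.
bread flour: 0.75 cup × 8/5 × 127 g/cup = 152.4 g
cream cheese: 0.75 kg × 8/5 = 1.2 kg
brown sugar: (1 tbsp + 2 tsp = 5/3 tbsp) × 8/5 ÷ 16 tbsp/cup × 220 g/cup ≈ 36.7 g
sliced almonds: 6 oz × 8/5 × 28.35 g/oz ÷ 108 g/cup ≈ 2.5 cup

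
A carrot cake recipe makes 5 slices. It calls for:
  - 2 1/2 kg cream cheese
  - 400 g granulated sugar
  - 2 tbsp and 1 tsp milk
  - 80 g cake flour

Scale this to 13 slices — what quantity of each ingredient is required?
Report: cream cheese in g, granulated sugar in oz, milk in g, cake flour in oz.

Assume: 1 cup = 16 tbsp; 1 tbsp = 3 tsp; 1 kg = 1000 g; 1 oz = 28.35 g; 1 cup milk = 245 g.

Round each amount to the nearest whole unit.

Scaling factor: 13/5 = 2.6.
cream cheese: 2.5 kg × 13/5 × 1000 g/kg = 6500 g
granulated sugar: 400 g × 13/5 ÷ 28.35 g/oz ≈ 37 oz
milk: (2 tbsp + 1 tsp = 7/3 tbsp) × 13/5 ÷ 16 tbsp/cup × 245 g/cup ≈ 93 g
cake flour: 80 g × 13/5 ÷ 28.35 g/oz ≈ 7 oz

cream cheese: 6500 g; granulated sugar: 37 oz; milk: 93 g; cake flour: 7 oz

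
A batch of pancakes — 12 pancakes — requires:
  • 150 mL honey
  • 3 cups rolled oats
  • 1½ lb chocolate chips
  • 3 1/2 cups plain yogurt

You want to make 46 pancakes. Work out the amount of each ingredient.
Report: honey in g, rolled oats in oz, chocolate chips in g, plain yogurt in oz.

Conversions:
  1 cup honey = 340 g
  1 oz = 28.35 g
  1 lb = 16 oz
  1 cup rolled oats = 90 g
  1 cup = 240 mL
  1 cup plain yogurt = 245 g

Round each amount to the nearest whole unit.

Scaling factor: 46/12 = 23/6.
honey: 150 mL × 23/6 ÷ 240 mL/cup × 340 g/cup ≈ 815 g
rolled oats: 3 cup × 23/6 × 90 g/cup ÷ 28.35 g/oz ≈ 37 oz
chocolate chips: 1.5 lb × 23/6 × 16 oz/lb × 28.35 g/oz ≈ 2608 g
plain yogurt: 3.5 cup × 23/6 × 245 g/cup ÷ 28.35 g/oz ≈ 116 oz

honey: 815 g; rolled oats: 37 oz; chocolate chips: 2608 g; plain yogurt: 116 oz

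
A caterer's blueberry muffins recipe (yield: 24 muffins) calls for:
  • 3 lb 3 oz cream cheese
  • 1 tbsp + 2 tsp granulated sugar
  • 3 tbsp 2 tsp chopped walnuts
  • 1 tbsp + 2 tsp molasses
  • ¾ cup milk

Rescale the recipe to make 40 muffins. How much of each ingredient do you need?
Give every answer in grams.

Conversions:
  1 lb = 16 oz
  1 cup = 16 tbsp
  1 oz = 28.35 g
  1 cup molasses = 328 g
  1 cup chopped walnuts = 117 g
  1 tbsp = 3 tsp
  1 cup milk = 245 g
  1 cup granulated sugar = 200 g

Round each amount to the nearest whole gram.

Scaling factor: 40/24 = 5/3.
cream cheese: (3 lb + 3 oz = 3.1875 lb) × 5/3 × 16 oz/lb × 28.35 g/oz ≈ 2410 g
granulated sugar: (1 tbsp + 2 tsp = 5/3 tbsp) × 5/3 ÷ 16 tbsp/cup × 200 g/cup ≈ 35 g
chopped walnuts: (3 tbsp + 2 tsp = 11/3 tbsp) × 5/3 ÷ 16 tbsp/cup × 117 g/cup ≈ 45 g
molasses: (1 tbsp + 2 tsp = 5/3 tbsp) × 5/3 ÷ 16 tbsp/cup × 328 g/cup ≈ 57 g
milk: 0.75 cup × 5/3 × 245 g/cup ≈ 306 g

cream cheese: 2410 g; granulated sugar: 35 g; chopped walnuts: 45 g; molasses: 57 g; milk: 306 g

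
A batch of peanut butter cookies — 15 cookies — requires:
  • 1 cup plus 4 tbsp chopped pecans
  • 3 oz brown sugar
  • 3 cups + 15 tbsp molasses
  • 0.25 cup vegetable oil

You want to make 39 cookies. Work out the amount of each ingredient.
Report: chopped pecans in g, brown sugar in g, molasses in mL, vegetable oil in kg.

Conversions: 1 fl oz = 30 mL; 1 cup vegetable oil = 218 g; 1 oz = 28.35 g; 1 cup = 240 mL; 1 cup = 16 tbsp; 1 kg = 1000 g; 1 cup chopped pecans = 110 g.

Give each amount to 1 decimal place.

chopped pecans: 357.5 g; brown sugar: 221.1 g; molasses: 2457.0 mL; vegetable oil: 0.1 kg

Scaling factor: 39/15 = 13/5 = 2.6.
chopped pecans: (1 cup + 4 tbsp = 1.25 cup) × 13/5 × 110 g/cup = 357.5 g
brown sugar: 3 oz × 13/5 × 28.35 g/oz ≈ 221.1 g
molasses: (3 cup + 15 tbsp = 3.9375 cup) × 13/5 × 240 mL/cup = 2457.0 mL
vegetable oil: 0.25 cup × 13/5 × 218 g/cup ÷ 1000 g/kg ≈ 0.1 kg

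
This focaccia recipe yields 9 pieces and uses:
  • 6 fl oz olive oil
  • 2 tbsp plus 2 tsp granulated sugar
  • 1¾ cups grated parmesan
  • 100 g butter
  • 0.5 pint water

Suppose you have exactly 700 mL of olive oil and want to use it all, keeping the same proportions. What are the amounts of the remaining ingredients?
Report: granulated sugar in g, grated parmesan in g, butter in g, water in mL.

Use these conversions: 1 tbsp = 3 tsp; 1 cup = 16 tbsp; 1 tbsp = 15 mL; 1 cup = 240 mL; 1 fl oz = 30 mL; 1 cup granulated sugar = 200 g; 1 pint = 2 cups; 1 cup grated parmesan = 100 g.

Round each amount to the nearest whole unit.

granulated sugar: 130 g; grated parmesan: 681 g; butter: 389 g; water: 933 mL

The original recipe has 180 mL of olive oil, so the scaling factor is 700 ÷ 180 = 35/9.
granulated sugar: (2 tbsp + 2 tsp = 8/3 tbsp) × 35/9 ÷ 16 tbsp/cup × 200 g/cup ≈ 130 g
grated parmesan: 1.75 cup × 35/9 × 100 g/cup ≈ 681 g
butter: 100 g × 35/9 ≈ 389 g
water: 0.5 pint × 35/9 × 2 cup/pint × 240 mL/cup ≈ 933 mL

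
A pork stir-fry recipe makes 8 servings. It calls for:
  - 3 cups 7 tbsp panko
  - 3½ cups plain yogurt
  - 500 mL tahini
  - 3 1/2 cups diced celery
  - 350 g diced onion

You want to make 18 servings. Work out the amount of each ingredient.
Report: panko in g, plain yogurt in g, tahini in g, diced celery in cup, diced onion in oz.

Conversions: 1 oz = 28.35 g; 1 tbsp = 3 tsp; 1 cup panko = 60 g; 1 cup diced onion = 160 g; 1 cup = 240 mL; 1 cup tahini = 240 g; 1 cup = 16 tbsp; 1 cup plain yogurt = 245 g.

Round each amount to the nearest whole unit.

Scaling factor: 18/8 = 9/4 = 2.25.
panko: (3 cup + 7 tbsp = 3.4375 cup) × 9/4 × 60 g/cup ≈ 464 g
plain yogurt: 3.5 cup × 9/4 × 245 g/cup ≈ 1929 g
tahini: 500 mL × 9/4 ÷ 240 mL/cup × 240 g/cup = 1125 g
diced celery: 3.5 cup × 9/4 ≈ 8 cup
diced onion: 350 g × 9/4 ÷ 28.35 g/oz ≈ 28 oz

panko: 464 g; plain yogurt: 1929 g; tahini: 1125 g; diced celery: 8 cup; diced onion: 28 oz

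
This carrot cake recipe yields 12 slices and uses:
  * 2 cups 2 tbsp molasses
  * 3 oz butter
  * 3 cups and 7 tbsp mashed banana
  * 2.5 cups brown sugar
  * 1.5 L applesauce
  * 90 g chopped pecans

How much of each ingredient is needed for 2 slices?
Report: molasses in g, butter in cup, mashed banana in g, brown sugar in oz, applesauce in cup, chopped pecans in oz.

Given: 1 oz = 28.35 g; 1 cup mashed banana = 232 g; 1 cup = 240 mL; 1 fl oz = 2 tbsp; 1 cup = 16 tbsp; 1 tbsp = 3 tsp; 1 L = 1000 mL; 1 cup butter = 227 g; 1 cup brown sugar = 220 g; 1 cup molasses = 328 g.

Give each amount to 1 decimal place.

Scaling factor: 2/12 = 1/6.
molasses: (2 cup + 2 tbsp = 2.125 cup) × 1/6 × 328 g/cup ≈ 116.2 g
butter: 3 oz × 1/6 × 28.35 g/oz ÷ 227 g/cup ≈ 0.1 cup
mashed banana: (3 cup + 7 tbsp = 3.4375 cup) × 1/6 × 232 g/cup ≈ 132.9 g
brown sugar: 2.5 cup × 1/6 × 220 g/cup ÷ 28.35 g/oz ≈ 3.2 oz
applesauce: 1.5 L × 1/6 × 1000 mL/L ÷ 240 mL/cup ≈ 1.0 cup
chopped pecans: 90 g × 1/6 ÷ 28.35 g/oz ≈ 0.5 oz

molasses: 116.2 g; butter: 0.1 cup; mashed banana: 132.9 g; brown sugar: 3.2 oz; applesauce: 1.0 cup; chopped pecans: 0.5 oz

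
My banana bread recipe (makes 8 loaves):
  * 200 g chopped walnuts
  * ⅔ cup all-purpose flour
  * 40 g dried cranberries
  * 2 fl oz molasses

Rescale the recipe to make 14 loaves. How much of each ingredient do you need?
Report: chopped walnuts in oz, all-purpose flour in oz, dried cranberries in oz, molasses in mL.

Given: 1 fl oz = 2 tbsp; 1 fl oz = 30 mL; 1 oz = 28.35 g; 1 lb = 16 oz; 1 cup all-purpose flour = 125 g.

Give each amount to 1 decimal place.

chopped walnuts: 12.3 oz; all-purpose flour: 5.1 oz; dried cranberries: 2.5 oz; molasses: 105.0 mL

Scaling factor: 14/8 = 7/4 = 1.75.
chopped walnuts: 200 g × 7/4 ÷ 28.35 g/oz ≈ 12.3 oz
all-purpose flour: 2/3 cup × 7/4 × 125 g/cup ÷ 28.35 g/oz ≈ 5.1 oz
dried cranberries: 40 g × 7/4 ÷ 28.35 g/oz ≈ 2.5 oz
molasses: 2 fl oz × 7/4 × 30 mL/fl oz = 105.0 mL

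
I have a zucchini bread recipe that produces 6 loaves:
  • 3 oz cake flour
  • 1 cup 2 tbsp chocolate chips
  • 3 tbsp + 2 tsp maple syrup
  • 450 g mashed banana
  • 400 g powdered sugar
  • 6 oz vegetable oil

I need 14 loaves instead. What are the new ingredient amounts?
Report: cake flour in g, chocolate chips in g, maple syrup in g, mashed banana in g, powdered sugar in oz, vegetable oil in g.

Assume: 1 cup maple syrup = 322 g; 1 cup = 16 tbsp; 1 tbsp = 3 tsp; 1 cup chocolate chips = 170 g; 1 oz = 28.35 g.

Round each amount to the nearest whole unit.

Scaling factor: 14/6 = 7/3.
cake flour: 3 oz × 7/3 × 28.35 g/oz ≈ 198 g
chocolate chips: (1 cup + 2 tbsp = 1.125 cup) × 7/3 × 170 g/cup ≈ 446 g
maple syrup: (3 tbsp + 2 tsp = 11/3 tbsp) × 7/3 ÷ 16 tbsp/cup × 322 g/cup ≈ 172 g
mashed banana: 450 g × 7/3 = 1050 g
powdered sugar: 400 g × 7/3 ÷ 28.35 g/oz ≈ 33 oz
vegetable oil: 6 oz × 7/3 × 28.35 g/oz ≈ 397 g

cake flour: 198 g; chocolate chips: 446 g; maple syrup: 172 g; mashed banana: 1050 g; powdered sugar: 33 oz; vegetable oil: 397 g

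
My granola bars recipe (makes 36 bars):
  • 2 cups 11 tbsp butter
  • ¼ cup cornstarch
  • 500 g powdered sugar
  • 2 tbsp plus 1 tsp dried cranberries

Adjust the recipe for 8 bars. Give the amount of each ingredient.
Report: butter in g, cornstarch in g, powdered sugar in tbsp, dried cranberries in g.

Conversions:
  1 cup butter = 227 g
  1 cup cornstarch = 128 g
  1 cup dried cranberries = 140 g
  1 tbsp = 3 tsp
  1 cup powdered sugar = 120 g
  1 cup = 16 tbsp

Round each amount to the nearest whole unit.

Scaling factor: 8/36 = 2/9.
butter: (2 cup + 11 tbsp = 2.6875 cup) × 2/9 × 227 g/cup ≈ 136 g
cornstarch: 0.25 cup × 2/9 × 128 g/cup ≈ 7 g
powdered sugar: 500 g × 2/9 ÷ 120 g/cup × 16 tbsp/cup ≈ 15 tbsp
dried cranberries: (2 tbsp + 1 tsp = 7/3 tbsp) × 2/9 ÷ 16 tbsp/cup × 140 g/cup ≈ 5 g

butter: 136 g; cornstarch: 7 g; powdered sugar: 15 tbsp; dried cranberries: 5 g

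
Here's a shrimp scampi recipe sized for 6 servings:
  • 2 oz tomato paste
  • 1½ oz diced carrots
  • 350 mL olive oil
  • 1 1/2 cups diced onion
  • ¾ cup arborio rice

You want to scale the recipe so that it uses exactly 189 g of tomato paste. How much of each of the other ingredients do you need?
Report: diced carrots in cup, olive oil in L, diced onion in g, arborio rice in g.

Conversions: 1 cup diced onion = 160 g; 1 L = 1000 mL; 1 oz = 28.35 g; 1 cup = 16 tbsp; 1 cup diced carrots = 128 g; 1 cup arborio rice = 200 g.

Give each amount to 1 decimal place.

The original recipe has 56.7 g of tomato paste, so the scaling factor is 189 ÷ 56.7 = 10/3.
diced carrots: 1.5 oz × 10/3 × 28.35 g/oz ÷ 128 g/cup ≈ 1.1 cup
olive oil: 350 mL × 10/3 ÷ 1000 mL/L ≈ 1.2 L
diced onion: 1.5 cup × 10/3 × 160 g/cup = 800.0 g
arborio rice: 0.75 cup × 10/3 × 200 g/cup = 500.0 g

diced carrots: 1.1 cup; olive oil: 1.2 L; diced onion: 800.0 g; arborio rice: 500.0 g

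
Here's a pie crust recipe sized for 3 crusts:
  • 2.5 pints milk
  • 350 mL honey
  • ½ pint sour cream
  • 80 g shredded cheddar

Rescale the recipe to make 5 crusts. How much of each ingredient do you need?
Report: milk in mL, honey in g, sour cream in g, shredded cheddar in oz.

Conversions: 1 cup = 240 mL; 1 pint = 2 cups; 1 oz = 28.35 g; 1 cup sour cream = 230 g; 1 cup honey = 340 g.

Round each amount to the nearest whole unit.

milk: 2000 mL; honey: 826 g; sour cream: 383 g; shredded cheddar: 5 oz

Scaling factor: 5/3.
milk: 2.5 pint × 5/3 × 2 cup/pint × 240 mL/cup = 2000 mL
honey: 350 mL × 5/3 ÷ 240 mL/cup × 340 g/cup ≈ 826 g
sour cream: 0.5 pint × 5/3 × 2 cup/pint × 230 g/cup ≈ 383 g
shredded cheddar: 80 g × 5/3 ÷ 28.35 g/oz ≈ 5 oz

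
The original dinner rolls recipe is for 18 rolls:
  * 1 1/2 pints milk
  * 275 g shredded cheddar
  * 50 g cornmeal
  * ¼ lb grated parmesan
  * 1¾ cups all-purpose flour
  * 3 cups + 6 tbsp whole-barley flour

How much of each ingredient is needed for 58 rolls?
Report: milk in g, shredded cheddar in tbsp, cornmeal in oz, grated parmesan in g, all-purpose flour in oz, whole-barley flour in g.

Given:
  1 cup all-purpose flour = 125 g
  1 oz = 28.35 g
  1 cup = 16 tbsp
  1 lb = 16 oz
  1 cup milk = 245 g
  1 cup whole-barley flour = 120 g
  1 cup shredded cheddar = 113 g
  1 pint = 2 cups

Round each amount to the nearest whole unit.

milk: 2368 g; shredded cheddar: 125 tbsp; cornmeal: 6 oz; grated parmesan: 365 g; all-purpose flour: 25 oz; whole-barley flour: 1305 g

Scaling factor: 58/18 = 29/9.
milk: 1.5 pint × 29/9 × 2 cup/pint × 245 g/cup ≈ 2368 g
shredded cheddar: 275 g × 29/9 ÷ 113 g/cup × 16 tbsp/cup ≈ 125 tbsp
cornmeal: 50 g × 29/9 ÷ 28.35 g/oz ≈ 6 oz
grated parmesan: 0.25 lb × 29/9 × 16 oz/lb × 28.35 g/oz ≈ 365 g
all-purpose flour: 1.75 cup × 29/9 × 125 g/cup ÷ 28.35 g/oz ≈ 25 oz
whole-barley flour: (3 cup + 6 tbsp = 3.375 cup) × 29/9 × 120 g/cup = 1305 g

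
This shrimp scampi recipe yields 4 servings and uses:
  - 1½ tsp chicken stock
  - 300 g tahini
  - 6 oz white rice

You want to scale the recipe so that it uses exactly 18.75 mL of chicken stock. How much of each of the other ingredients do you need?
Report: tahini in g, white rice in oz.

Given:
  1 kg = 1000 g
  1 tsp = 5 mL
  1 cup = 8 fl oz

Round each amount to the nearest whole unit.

tahini: 750 g; white rice: 15 oz

The original recipe has 7.5 mL of chicken stock, so the scaling factor is 18.75 ÷ 7.5 = 5/2 = 2.5.
tahini: 300 g × 5/2 = 750 g
white rice: 6 oz × 5/2 = 15 oz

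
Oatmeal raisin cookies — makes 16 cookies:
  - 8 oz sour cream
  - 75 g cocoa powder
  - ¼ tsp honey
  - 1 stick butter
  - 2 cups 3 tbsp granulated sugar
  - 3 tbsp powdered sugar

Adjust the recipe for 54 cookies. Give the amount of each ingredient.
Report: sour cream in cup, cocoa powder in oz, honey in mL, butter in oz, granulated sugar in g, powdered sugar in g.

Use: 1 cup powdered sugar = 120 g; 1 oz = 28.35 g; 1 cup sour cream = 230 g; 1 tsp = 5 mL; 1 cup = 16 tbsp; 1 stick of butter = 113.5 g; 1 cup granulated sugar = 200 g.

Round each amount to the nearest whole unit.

Scaling factor: 54/16 = 27/8 = 3.375.
sour cream: 8 oz × 27/8 × 28.35 g/oz ÷ 230 g/cup ≈ 3 cup
cocoa powder: 75 g × 27/8 ÷ 28.35 g/oz ≈ 9 oz
honey: 0.25 tsp × 27/8 × 5 mL/tsp ≈ 4 mL
butter: 1 stick × 27/8 × 113.5 g/stick ÷ 28.35 g/oz ≈ 14 oz
granulated sugar: (2 cup + 3 tbsp = 2.1875 cup) × 27/8 × 200 g/cup ≈ 1477 g
powdered sugar: 3 tbsp × 27/8 ÷ 16 tbsp/cup × 120 g/cup ≈ 76 g

sour cream: 3 cup; cocoa powder: 9 oz; honey: 4 mL; butter: 14 oz; granulated sugar: 1477 g; powdered sugar: 76 g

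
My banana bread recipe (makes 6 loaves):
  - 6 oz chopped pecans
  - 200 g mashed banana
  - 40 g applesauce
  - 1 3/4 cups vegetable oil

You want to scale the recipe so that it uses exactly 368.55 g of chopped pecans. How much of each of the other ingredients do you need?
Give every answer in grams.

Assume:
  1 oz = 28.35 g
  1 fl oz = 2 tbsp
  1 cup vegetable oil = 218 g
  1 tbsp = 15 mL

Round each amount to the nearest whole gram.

The original recipe has 170.1 g of chopped pecans, so the scaling factor is 368.55 ÷ 170.1 = 13/6.
mashed banana: 200 g × 13/6 ≈ 433 g
applesauce: 40 g × 13/6 ≈ 87 g
vegetable oil: 1.75 cup × 13/6 × 218 g/cup ≈ 827 g

mashed banana: 433 g; applesauce: 87 g; vegetable oil: 827 g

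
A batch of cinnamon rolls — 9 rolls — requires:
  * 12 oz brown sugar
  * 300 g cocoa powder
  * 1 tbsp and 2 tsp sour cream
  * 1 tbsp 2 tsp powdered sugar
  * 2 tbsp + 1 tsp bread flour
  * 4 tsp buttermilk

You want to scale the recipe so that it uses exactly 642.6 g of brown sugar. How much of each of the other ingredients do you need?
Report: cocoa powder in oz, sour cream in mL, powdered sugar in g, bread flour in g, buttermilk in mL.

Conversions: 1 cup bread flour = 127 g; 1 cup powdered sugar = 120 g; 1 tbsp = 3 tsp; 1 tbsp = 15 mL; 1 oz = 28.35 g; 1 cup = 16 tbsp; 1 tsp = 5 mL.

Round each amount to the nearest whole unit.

The original recipe has 340.2 g of brown sugar, so the scaling factor is 642.6 ÷ 340.2 = 17/9.
cocoa powder: 300 g × 17/9 ÷ 28.35 g/oz ≈ 20 oz
sour cream: (1 tbsp + 2 tsp = 5/3 tbsp) × 17/9 × 15 mL/tbsp ≈ 47 mL
powdered sugar: (1 tbsp + 2 tsp = 5/3 tbsp) × 17/9 ÷ 16 tbsp/cup × 120 g/cup ≈ 24 g
bread flour: (2 tbsp + 1 tsp = 7/3 tbsp) × 17/9 ÷ 16 tbsp/cup × 127 g/cup ≈ 35 g
buttermilk: 4 tsp × 17/9 × 5 mL/tsp ≈ 38 mL

cocoa powder: 20 oz; sour cream: 47 mL; powdered sugar: 24 g; bread flour: 35 g; buttermilk: 38 mL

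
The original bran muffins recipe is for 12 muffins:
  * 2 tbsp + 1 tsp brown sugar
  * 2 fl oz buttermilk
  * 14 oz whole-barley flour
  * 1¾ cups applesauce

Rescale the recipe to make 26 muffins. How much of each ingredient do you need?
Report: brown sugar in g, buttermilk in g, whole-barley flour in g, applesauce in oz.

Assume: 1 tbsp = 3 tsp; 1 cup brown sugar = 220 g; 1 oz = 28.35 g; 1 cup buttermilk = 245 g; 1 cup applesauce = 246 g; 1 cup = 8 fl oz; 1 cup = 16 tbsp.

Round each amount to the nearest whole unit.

Scaling factor: 26/12 = 13/6.
brown sugar: (2 tbsp + 1 tsp = 7/3 tbsp) × 13/6 ÷ 16 tbsp/cup × 220 g/cup ≈ 70 g
buttermilk: 2 fl oz × 13/6 ÷ 8 fl oz/cup × 245 g/cup ≈ 133 g
whole-barley flour: 14 oz × 13/6 × 28.35 g/oz ≈ 860 g
applesauce: 1.75 cup × 13/6 × 246 g/cup ÷ 28.35 g/oz ≈ 33 oz

brown sugar: 70 g; buttermilk: 133 g; whole-barley flour: 860 g; applesauce: 33 oz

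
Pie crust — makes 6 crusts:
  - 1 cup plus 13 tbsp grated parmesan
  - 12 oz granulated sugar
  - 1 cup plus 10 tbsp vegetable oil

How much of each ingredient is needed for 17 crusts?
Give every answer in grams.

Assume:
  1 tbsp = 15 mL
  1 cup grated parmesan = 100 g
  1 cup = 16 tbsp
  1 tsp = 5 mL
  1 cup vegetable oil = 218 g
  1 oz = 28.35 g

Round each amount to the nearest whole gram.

grated parmesan: 514 g; granulated sugar: 964 g; vegetable oil: 1004 g

Scaling factor: 17/6.
grated parmesan: (1 cup + 13 tbsp = 1.8125 cup) × 17/6 × 100 g/cup ≈ 514 g
granulated sugar: 12 oz × 17/6 × 28.35 g/oz ≈ 964 g
vegetable oil: (1 cup + 10 tbsp = 1.625 cup) × 17/6 × 218 g/cup ≈ 1004 g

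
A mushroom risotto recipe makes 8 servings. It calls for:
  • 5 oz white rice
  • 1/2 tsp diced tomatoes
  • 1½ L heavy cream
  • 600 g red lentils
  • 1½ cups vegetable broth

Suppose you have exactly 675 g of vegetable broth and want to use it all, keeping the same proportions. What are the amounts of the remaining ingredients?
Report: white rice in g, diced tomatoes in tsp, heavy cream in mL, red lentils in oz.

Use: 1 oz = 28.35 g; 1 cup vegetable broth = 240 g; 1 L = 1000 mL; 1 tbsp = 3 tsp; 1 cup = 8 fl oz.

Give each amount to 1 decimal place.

The original recipe has 360 g of vegetable broth, so the scaling factor is 675 ÷ 360 = 15/8 = 1.875.
white rice: 5 oz × 15/8 × 28.35 g/oz ≈ 265.8 g
diced tomatoes: 0.5 tsp × 15/8 ≈ 0.9 tsp
heavy cream: 1.5 L × 15/8 × 1000 mL/L = 2812.5 mL
red lentils: 600 g × 15/8 ÷ 28.35 g/oz ≈ 39.7 oz

white rice: 265.8 g; diced tomatoes: 0.9 tsp; heavy cream: 2812.5 mL; red lentils: 39.7 oz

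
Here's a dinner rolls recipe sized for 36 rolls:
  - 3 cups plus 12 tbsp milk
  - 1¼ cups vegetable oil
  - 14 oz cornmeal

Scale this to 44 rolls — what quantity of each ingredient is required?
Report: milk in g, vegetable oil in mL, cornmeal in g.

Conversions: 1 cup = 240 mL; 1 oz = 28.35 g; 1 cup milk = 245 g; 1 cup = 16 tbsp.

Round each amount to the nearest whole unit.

milk: 1123 g; vegetable oil: 367 mL; cornmeal: 485 g

Scaling factor: 44/36 = 11/9.
milk: (3 cup + 12 tbsp = 3.75 cup) × 11/9 × 245 g/cup ≈ 1123 g
vegetable oil: 1.25 cup × 11/9 × 240 mL/cup ≈ 367 mL
cornmeal: 14 oz × 11/9 × 28.35 g/oz ≈ 485 g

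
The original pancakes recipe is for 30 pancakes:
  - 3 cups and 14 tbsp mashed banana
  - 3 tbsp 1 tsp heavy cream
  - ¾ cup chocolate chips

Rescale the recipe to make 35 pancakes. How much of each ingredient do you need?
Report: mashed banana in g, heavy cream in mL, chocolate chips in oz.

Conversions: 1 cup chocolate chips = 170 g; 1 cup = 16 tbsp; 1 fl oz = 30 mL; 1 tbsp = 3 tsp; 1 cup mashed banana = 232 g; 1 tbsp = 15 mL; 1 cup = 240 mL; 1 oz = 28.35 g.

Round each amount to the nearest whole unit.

mashed banana: 1049 g; heavy cream: 58 mL; chocolate chips: 5 oz

Scaling factor: 35/30 = 7/6.
mashed banana: (3 cup + 14 tbsp = 3.875 cup) × 7/6 × 232 g/cup ≈ 1049 g
heavy cream: (3 tbsp + 1 tsp = 10/3 tbsp) × 7/6 × 15 mL/tbsp ≈ 58 mL
chocolate chips: 0.75 cup × 7/6 × 170 g/cup ÷ 28.35 g/oz ≈ 5 oz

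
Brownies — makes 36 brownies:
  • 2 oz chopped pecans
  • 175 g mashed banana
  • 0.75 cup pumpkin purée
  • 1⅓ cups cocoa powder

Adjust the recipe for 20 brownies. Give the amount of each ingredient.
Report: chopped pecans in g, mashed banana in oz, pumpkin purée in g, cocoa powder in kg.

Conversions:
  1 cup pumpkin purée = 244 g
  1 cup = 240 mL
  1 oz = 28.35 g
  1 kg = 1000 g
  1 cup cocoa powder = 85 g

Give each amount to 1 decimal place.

Scaling factor: 20/36 = 5/9.
chopped pecans: 2 oz × 5/9 × 28.35 g/oz = 31.5 g
mashed banana: 175 g × 5/9 ÷ 28.35 g/oz ≈ 3.4 oz
pumpkin purée: 0.75 cup × 5/9 × 244 g/cup ≈ 101.7 g
cocoa powder: 4/3 cup × 5/9 × 85 g/cup ÷ 1000 g/kg ≈ 0.1 kg

chopped pecans: 31.5 g; mashed banana: 3.4 oz; pumpkin purée: 101.7 g; cocoa powder: 0.1 kg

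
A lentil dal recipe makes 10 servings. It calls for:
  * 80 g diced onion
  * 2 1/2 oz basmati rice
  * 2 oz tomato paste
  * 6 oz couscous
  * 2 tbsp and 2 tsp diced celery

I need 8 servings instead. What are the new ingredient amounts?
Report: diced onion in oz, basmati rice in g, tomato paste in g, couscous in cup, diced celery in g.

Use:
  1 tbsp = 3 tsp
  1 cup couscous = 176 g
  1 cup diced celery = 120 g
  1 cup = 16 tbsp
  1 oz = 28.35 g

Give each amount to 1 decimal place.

diced onion: 2.3 oz; basmati rice: 56.7 g; tomato paste: 45.4 g; couscous: 0.8 cup; diced celery: 16.0 g

Scaling factor: 8/10 = 4/5 = 0.8.
diced onion: 80 g × 4/5 ÷ 28.35 g/oz ≈ 2.3 oz
basmati rice: 2.5 oz × 4/5 × 28.35 g/oz = 56.7 g
tomato paste: 2 oz × 4/5 × 28.35 g/oz ≈ 45.4 g
couscous: 6 oz × 4/5 × 28.35 g/oz ÷ 176 g/cup ≈ 0.8 cup
diced celery: (2 tbsp + 2 tsp = 8/3 tbsp) × 4/5 ÷ 16 tbsp/cup × 120 g/cup = 16.0 g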